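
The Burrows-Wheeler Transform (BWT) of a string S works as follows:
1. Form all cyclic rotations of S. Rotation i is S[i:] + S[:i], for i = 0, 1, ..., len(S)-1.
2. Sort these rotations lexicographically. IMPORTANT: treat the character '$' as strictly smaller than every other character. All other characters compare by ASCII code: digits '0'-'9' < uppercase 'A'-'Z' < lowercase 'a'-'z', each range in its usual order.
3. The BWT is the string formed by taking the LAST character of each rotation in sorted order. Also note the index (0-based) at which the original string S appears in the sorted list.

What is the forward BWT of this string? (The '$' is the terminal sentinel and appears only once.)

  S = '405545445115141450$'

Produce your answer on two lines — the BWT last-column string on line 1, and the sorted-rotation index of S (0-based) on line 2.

Answer: 0545541$15145441450
7

Derivation:
All 19 rotations (rotation i = S[i:]+S[:i]):
  rot[0] = 405545445115141450$
  rot[1] = 05545445115141450$4
  rot[2] = 5545445115141450$40
  rot[3] = 545445115141450$405
  rot[4] = 45445115141450$4055
  rot[5] = 5445115141450$40554
  rot[6] = 445115141450$405545
  rot[7] = 45115141450$4055454
  rot[8] = 5115141450$40554544
  rot[9] = 115141450$405545445
  rot[10] = 15141450$4055454451
  rot[11] = 5141450$40554544511
  rot[12] = 141450$405545445115
  rot[13] = 41450$4055454451151
  rot[14] = 1450$40554544511514
  rot[15] = 450$405545445115141
  rot[16] = 50$4055454451151414
  rot[17] = 0$40554544511514145
  rot[18] = $405545445115141450
Sorted (with $ < everything):
  sorted[0] = $405545445115141450  (last char: '0')
  sorted[1] = 0$40554544511514145  (last char: '5')
  sorted[2] = 05545445115141450$4  (last char: '4')
  sorted[3] = 115141450$405545445  (last char: '5')
  sorted[4] = 141450$405545445115  (last char: '5')
  sorted[5] = 1450$40554544511514  (last char: '4')
  sorted[6] = 15141450$4055454451  (last char: '1')
  sorted[7] = 405545445115141450$  (last char: '$')
  sorted[8] = 41450$4055454451151  (last char: '1')
  sorted[9] = 445115141450$405545  (last char: '5')
  sorted[10] = 450$405545445115141  (last char: '1')
  sorted[11] = 45115141450$4055454  (last char: '4')
  sorted[12] = 45445115141450$4055  (last char: '5')
  sorted[13] = 50$4055454451151414  (last char: '4')
  sorted[14] = 5115141450$40554544  (last char: '4')
  sorted[15] = 5141450$40554544511  (last char: '1')
  sorted[16] = 5445115141450$40554  (last char: '4')
  sorted[17] = 545445115141450$405  (last char: '5')
  sorted[18] = 5545445115141450$40  (last char: '0')
Last column: 0545541$15145441450
Original string S is at sorted index 7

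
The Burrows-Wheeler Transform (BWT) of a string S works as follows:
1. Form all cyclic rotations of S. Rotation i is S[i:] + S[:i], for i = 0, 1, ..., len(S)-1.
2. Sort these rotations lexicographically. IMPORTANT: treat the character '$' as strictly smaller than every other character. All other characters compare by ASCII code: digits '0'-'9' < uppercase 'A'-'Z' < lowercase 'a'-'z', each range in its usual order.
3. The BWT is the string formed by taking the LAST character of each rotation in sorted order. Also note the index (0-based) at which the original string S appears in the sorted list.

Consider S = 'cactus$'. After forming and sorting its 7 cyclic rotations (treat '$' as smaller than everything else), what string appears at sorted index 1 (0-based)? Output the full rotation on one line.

All 7 rotations (rotation i = S[i:]+S[:i]):
  rot[0] = cactus$
  rot[1] = actus$c
  rot[2] = ctus$ca
  rot[3] = tus$cac
  rot[4] = us$cact
  rot[5] = s$cactu
  rot[6] = $cactus
Sorted (with $ < everything):
  sorted[0] = $cactus
  sorted[1] = actus$c
  sorted[2] = cactus$
  sorted[3] = ctus$ca
  sorted[4] = s$cactu
  sorted[5] = tus$cac
  sorted[6] = us$cact
sorted[1] = actus$c

Answer: actus$c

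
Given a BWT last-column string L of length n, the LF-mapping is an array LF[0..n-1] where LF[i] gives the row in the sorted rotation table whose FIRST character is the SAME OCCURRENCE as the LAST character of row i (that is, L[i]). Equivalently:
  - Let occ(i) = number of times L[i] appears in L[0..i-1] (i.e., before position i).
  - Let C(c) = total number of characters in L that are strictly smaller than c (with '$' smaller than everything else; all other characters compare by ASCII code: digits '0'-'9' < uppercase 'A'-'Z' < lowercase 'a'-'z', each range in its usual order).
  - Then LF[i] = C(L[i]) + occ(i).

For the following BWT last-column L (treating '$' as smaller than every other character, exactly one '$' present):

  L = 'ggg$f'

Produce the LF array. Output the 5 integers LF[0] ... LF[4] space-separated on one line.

Char counts: '$':1, 'f':1, 'g':3
C (first-col start): C('$')=0, C('f')=1, C('g')=2
L[0]='g': occ=0, LF[0]=C('g')+0=2+0=2
L[1]='g': occ=1, LF[1]=C('g')+1=2+1=3
L[2]='g': occ=2, LF[2]=C('g')+2=2+2=4
L[3]='$': occ=0, LF[3]=C('$')+0=0+0=0
L[4]='f': occ=0, LF[4]=C('f')+0=1+0=1

Answer: 2 3 4 0 1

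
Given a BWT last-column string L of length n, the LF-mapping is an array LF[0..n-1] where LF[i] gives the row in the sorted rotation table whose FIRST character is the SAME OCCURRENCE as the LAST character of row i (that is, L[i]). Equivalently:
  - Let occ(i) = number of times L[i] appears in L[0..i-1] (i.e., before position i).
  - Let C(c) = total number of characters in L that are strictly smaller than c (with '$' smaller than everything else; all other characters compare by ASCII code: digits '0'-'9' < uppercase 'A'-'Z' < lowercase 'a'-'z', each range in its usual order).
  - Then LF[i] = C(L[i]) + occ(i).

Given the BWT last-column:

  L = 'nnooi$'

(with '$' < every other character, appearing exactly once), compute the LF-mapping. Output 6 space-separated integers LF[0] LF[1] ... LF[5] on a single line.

Char counts: '$':1, 'i':1, 'n':2, 'o':2
C (first-col start): C('$')=0, C('i')=1, C('n')=2, C('o')=4
L[0]='n': occ=0, LF[0]=C('n')+0=2+0=2
L[1]='n': occ=1, LF[1]=C('n')+1=2+1=3
L[2]='o': occ=0, LF[2]=C('o')+0=4+0=4
L[3]='o': occ=1, LF[3]=C('o')+1=4+1=5
L[4]='i': occ=0, LF[4]=C('i')+0=1+0=1
L[5]='$': occ=0, LF[5]=C('$')+0=0+0=0

Answer: 2 3 4 5 1 0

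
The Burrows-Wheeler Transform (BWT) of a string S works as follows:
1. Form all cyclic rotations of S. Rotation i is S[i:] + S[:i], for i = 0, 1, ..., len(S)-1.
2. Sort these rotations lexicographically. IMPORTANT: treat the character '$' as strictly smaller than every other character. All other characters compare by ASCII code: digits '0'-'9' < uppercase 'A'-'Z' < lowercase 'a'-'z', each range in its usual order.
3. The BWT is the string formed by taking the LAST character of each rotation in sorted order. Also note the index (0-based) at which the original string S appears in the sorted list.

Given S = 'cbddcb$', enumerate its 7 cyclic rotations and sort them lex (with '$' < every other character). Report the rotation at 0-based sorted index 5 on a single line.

All 7 rotations (rotation i = S[i:]+S[:i]):
  rot[0] = cbddcb$
  rot[1] = bddcb$c
  rot[2] = ddcb$cb
  rot[3] = dcb$cbd
  rot[4] = cb$cbdd
  rot[5] = b$cbddc
  rot[6] = $cbddcb
Sorted (with $ < everything):
  sorted[0] = $cbddcb
  sorted[1] = b$cbddc
  sorted[2] = bddcb$c
  sorted[3] = cb$cbdd
  sorted[4] = cbddcb$
  sorted[5] = dcb$cbd
  sorted[6] = ddcb$cb
sorted[5] = dcb$cbd

Answer: dcb$cbd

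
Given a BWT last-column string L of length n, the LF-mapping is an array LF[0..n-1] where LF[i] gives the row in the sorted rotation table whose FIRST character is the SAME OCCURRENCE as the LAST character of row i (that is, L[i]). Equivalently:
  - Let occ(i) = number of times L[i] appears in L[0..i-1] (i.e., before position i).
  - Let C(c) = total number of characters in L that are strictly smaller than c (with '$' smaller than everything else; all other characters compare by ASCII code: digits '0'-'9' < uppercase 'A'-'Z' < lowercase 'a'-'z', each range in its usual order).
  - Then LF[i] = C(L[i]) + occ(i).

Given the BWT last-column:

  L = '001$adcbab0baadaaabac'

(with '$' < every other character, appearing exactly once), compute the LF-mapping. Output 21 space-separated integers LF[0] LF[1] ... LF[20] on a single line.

Answer: 1 2 4 0 5 19 17 13 6 14 3 15 7 8 20 9 10 11 16 12 18

Derivation:
Char counts: '$':1, '0':3, '1':1, 'a':8, 'b':4, 'c':2, 'd':2
C (first-col start): C('$')=0, C('0')=1, C('1')=4, C('a')=5, C('b')=13, C('c')=17, C('d')=19
L[0]='0': occ=0, LF[0]=C('0')+0=1+0=1
L[1]='0': occ=1, LF[1]=C('0')+1=1+1=2
L[2]='1': occ=0, LF[2]=C('1')+0=4+0=4
L[3]='$': occ=0, LF[3]=C('$')+0=0+0=0
L[4]='a': occ=0, LF[4]=C('a')+0=5+0=5
L[5]='d': occ=0, LF[5]=C('d')+0=19+0=19
L[6]='c': occ=0, LF[6]=C('c')+0=17+0=17
L[7]='b': occ=0, LF[7]=C('b')+0=13+0=13
L[8]='a': occ=1, LF[8]=C('a')+1=5+1=6
L[9]='b': occ=1, LF[9]=C('b')+1=13+1=14
L[10]='0': occ=2, LF[10]=C('0')+2=1+2=3
L[11]='b': occ=2, LF[11]=C('b')+2=13+2=15
L[12]='a': occ=2, LF[12]=C('a')+2=5+2=7
L[13]='a': occ=3, LF[13]=C('a')+3=5+3=8
L[14]='d': occ=1, LF[14]=C('d')+1=19+1=20
L[15]='a': occ=4, LF[15]=C('a')+4=5+4=9
L[16]='a': occ=5, LF[16]=C('a')+5=5+5=10
L[17]='a': occ=6, LF[17]=C('a')+6=5+6=11
L[18]='b': occ=3, LF[18]=C('b')+3=13+3=16
L[19]='a': occ=7, LF[19]=C('a')+7=5+7=12
L[20]='c': occ=1, LF[20]=C('c')+1=17+1=18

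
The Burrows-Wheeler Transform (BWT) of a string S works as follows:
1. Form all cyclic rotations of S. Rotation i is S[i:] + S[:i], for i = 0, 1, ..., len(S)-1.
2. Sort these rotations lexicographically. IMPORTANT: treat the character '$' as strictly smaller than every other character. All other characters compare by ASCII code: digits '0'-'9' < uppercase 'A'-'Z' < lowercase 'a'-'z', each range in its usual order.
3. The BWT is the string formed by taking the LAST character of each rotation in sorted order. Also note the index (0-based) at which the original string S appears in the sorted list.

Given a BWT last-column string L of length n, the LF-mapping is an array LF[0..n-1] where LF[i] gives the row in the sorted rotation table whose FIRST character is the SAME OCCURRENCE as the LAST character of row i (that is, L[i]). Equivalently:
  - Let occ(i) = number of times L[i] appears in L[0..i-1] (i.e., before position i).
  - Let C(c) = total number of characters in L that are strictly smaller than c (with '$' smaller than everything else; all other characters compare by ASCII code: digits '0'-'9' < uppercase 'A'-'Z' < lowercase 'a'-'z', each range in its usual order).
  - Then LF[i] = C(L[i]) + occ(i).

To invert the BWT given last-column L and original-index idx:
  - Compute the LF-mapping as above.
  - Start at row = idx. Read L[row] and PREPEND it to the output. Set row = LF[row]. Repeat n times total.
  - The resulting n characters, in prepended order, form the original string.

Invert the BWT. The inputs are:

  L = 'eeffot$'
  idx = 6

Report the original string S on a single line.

LF mapping: 1 2 3 4 5 6 0
Walk LF starting at row 6, prepending L[row]:
  step 1: row=6, L[6]='$', prepend. Next row=LF[6]=0
  step 2: row=0, L[0]='e', prepend. Next row=LF[0]=1
  step 3: row=1, L[1]='e', prepend. Next row=LF[1]=2
  step 4: row=2, L[2]='f', prepend. Next row=LF[2]=3
  step 5: row=3, L[3]='f', prepend. Next row=LF[3]=4
  step 6: row=4, L[4]='o', prepend. Next row=LF[4]=5
  step 7: row=5, L[5]='t', prepend. Next row=LF[5]=6
Reversed output: toffee$

Answer: toffee$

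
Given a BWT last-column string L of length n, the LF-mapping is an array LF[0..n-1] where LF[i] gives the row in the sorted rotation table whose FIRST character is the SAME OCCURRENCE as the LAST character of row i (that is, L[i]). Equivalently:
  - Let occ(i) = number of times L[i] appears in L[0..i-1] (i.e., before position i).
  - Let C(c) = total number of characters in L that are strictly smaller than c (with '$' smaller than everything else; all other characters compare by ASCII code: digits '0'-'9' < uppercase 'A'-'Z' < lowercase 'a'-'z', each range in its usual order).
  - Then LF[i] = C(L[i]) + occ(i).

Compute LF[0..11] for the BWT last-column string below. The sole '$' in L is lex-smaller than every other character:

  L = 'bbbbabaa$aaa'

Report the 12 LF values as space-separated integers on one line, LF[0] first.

Char counts: '$':1, 'a':6, 'b':5
C (first-col start): C('$')=0, C('a')=1, C('b')=7
L[0]='b': occ=0, LF[0]=C('b')+0=7+0=7
L[1]='b': occ=1, LF[1]=C('b')+1=7+1=8
L[2]='b': occ=2, LF[2]=C('b')+2=7+2=9
L[3]='b': occ=3, LF[3]=C('b')+3=7+3=10
L[4]='a': occ=0, LF[4]=C('a')+0=1+0=1
L[5]='b': occ=4, LF[5]=C('b')+4=7+4=11
L[6]='a': occ=1, LF[6]=C('a')+1=1+1=2
L[7]='a': occ=2, LF[7]=C('a')+2=1+2=3
L[8]='$': occ=0, LF[8]=C('$')+0=0+0=0
L[9]='a': occ=3, LF[9]=C('a')+3=1+3=4
L[10]='a': occ=4, LF[10]=C('a')+4=1+4=5
L[11]='a': occ=5, LF[11]=C('a')+5=1+5=6

Answer: 7 8 9 10 1 11 2 3 0 4 5 6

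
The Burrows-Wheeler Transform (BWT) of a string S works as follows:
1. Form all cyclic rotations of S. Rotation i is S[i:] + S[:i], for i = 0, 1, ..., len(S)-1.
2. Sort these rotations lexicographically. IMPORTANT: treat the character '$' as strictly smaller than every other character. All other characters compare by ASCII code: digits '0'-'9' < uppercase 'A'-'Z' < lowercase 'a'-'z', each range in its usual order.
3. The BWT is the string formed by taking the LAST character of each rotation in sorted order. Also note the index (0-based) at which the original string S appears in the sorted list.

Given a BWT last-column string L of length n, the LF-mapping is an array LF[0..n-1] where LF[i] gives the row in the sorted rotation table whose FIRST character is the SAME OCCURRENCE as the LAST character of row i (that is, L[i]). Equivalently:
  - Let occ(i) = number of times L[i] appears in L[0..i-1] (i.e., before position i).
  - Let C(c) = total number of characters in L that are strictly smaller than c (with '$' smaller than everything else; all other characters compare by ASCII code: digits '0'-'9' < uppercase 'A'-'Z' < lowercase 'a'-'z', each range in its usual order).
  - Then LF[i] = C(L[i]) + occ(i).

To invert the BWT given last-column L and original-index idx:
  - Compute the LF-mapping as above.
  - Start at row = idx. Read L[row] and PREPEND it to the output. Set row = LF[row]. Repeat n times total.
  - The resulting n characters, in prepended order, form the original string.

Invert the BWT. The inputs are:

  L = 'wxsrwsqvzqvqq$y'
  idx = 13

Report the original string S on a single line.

LF mapping: 10 12 6 5 11 7 1 8 14 2 9 3 4 0 13
Walk LF starting at row 13, prepending L[row]:
  step 1: row=13, L[13]='$', prepend. Next row=LF[13]=0
  step 2: row=0, L[0]='w', prepend. Next row=LF[0]=10
  step 3: row=10, L[10]='v', prepend. Next row=LF[10]=9
  step 4: row=9, L[9]='q', prepend. Next row=LF[9]=2
  step 5: row=2, L[2]='s', prepend. Next row=LF[2]=6
  step 6: row=6, L[6]='q', prepend. Next row=LF[6]=1
  step 7: row=1, L[1]='x', prepend. Next row=LF[1]=12
  step 8: row=12, L[12]='q', prepend. Next row=LF[12]=4
  step 9: row=4, L[4]='w', prepend. Next row=LF[4]=11
  step 10: row=11, L[11]='q', prepend. Next row=LF[11]=3
  step 11: row=3, L[3]='r', prepend. Next row=LF[3]=5
  step 12: row=5, L[5]='s', prepend. Next row=LF[5]=7
  step 13: row=7, L[7]='v', prepend. Next row=LF[7]=8
  step 14: row=8, L[8]='z', prepend. Next row=LF[8]=14
  step 15: row=14, L[14]='y', prepend. Next row=LF[14]=13
Reversed output: yzvsrqwqxqsqvw$

Answer: yzvsrqwqxqsqvw$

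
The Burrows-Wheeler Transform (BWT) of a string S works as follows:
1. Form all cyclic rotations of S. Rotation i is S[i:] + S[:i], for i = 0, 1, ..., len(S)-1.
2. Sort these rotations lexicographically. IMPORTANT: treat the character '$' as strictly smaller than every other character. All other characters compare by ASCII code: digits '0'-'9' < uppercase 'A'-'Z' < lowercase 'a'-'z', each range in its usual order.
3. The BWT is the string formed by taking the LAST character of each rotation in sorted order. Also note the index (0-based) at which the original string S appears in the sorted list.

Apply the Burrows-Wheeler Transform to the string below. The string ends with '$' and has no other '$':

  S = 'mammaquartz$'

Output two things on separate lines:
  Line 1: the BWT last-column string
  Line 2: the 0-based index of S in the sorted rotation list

All 12 rotations (rotation i = S[i:]+S[:i]):
  rot[0] = mammaquartz$
  rot[1] = ammaquartz$m
  rot[2] = mmaquartz$ma
  rot[3] = maquartz$mam
  rot[4] = aquartz$mamm
  rot[5] = quartz$mamma
  rot[6] = uartz$mammaq
  rot[7] = artz$mammaqu
  rot[8] = rtz$mammaqua
  rot[9] = tz$mammaquar
  rot[10] = z$mammaquart
  rot[11] = $mammaquartz
Sorted (with $ < everything):
  sorted[0] = $mammaquartz  (last char: 'z')
  sorted[1] = ammaquartz$m  (last char: 'm')
  sorted[2] = aquartz$mamm  (last char: 'm')
  sorted[3] = artz$mammaqu  (last char: 'u')
  sorted[4] = mammaquartz$  (last char: '$')
  sorted[5] = maquartz$mam  (last char: 'm')
  sorted[6] = mmaquartz$ma  (last char: 'a')
  sorted[7] = quartz$mamma  (last char: 'a')
  sorted[8] = rtz$mammaqua  (last char: 'a')
  sorted[9] = tz$mammaquar  (last char: 'r')
  sorted[10] = uartz$mammaq  (last char: 'q')
  sorted[11] = z$mammaquart  (last char: 't')
Last column: zmmu$maaarqt
Original string S is at sorted index 4

Answer: zmmu$maaarqt
4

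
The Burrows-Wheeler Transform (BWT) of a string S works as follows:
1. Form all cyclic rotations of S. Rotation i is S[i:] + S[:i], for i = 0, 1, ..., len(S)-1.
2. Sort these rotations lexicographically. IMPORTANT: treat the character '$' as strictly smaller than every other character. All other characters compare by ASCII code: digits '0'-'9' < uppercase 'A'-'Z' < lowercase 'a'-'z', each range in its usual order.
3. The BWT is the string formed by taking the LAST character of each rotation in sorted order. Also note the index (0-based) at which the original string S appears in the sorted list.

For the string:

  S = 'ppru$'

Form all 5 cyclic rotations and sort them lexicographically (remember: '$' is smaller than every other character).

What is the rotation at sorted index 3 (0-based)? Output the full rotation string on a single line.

Answer: ru$pp

Derivation:
All 5 rotations (rotation i = S[i:]+S[:i]):
  rot[0] = ppru$
  rot[1] = pru$p
  rot[2] = ru$pp
  rot[3] = u$ppr
  rot[4] = $ppru
Sorted (with $ < everything):
  sorted[0] = $ppru
  sorted[1] = ppru$
  sorted[2] = pru$p
  sorted[3] = ru$pp
  sorted[4] = u$ppr
sorted[3] = ru$pp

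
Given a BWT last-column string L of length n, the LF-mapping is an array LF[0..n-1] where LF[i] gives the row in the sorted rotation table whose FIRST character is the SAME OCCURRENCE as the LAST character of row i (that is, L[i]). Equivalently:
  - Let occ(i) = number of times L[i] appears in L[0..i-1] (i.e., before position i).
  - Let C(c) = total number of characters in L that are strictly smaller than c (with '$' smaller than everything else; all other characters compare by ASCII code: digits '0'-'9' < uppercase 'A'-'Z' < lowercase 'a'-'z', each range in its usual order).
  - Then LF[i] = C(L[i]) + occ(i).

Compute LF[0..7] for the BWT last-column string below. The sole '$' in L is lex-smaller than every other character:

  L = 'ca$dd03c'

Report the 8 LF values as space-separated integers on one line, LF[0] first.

Char counts: '$':1, '0':1, '3':1, 'a':1, 'c':2, 'd':2
C (first-col start): C('$')=0, C('0')=1, C('3')=2, C('a')=3, C('c')=4, C('d')=6
L[0]='c': occ=0, LF[0]=C('c')+0=4+0=4
L[1]='a': occ=0, LF[1]=C('a')+0=3+0=3
L[2]='$': occ=0, LF[2]=C('$')+0=0+0=0
L[3]='d': occ=0, LF[3]=C('d')+0=6+0=6
L[4]='d': occ=1, LF[4]=C('d')+1=6+1=7
L[5]='0': occ=0, LF[5]=C('0')+0=1+0=1
L[6]='3': occ=0, LF[6]=C('3')+0=2+0=2
L[7]='c': occ=1, LF[7]=C('c')+1=4+1=5

Answer: 4 3 0 6 7 1 2 5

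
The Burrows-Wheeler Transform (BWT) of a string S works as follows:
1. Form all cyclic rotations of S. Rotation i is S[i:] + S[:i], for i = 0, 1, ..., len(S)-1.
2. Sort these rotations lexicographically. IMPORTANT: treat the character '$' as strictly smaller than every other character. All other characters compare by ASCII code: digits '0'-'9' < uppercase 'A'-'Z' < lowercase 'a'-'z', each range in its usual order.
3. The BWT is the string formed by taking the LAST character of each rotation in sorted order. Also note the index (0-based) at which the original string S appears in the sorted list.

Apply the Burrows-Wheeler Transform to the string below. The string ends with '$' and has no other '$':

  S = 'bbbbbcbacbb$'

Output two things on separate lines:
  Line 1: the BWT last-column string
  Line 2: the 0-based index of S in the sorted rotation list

Answer: bbbcc$bbbbba
5

Derivation:
All 12 rotations (rotation i = S[i:]+S[:i]):
  rot[0] = bbbbbcbacbb$
  rot[1] = bbbbcbacbb$b
  rot[2] = bbbcbacbb$bb
  rot[3] = bbcbacbb$bbb
  rot[4] = bcbacbb$bbbb
  rot[5] = cbacbb$bbbbb
  rot[6] = bacbb$bbbbbc
  rot[7] = acbb$bbbbbcb
  rot[8] = cbb$bbbbbcba
  rot[9] = bb$bbbbbcbac
  rot[10] = b$bbbbbcbacb
  rot[11] = $bbbbbcbacbb
Sorted (with $ < everything):
  sorted[0] = $bbbbbcbacbb  (last char: 'b')
  sorted[1] = acbb$bbbbbcb  (last char: 'b')
  sorted[2] = b$bbbbbcbacb  (last char: 'b')
  sorted[3] = bacbb$bbbbbc  (last char: 'c')
  sorted[4] = bb$bbbbbcbac  (last char: 'c')
  sorted[5] = bbbbbcbacbb$  (last char: '$')
  sorted[6] = bbbbcbacbb$b  (last char: 'b')
  sorted[7] = bbbcbacbb$bb  (last char: 'b')
  sorted[8] = bbcbacbb$bbb  (last char: 'b')
  sorted[9] = bcbacbb$bbbb  (last char: 'b')
  sorted[10] = cbacbb$bbbbb  (last char: 'b')
  sorted[11] = cbb$bbbbbcba  (last char: 'a')
Last column: bbbcc$bbbbba
Original string S is at sorted index 5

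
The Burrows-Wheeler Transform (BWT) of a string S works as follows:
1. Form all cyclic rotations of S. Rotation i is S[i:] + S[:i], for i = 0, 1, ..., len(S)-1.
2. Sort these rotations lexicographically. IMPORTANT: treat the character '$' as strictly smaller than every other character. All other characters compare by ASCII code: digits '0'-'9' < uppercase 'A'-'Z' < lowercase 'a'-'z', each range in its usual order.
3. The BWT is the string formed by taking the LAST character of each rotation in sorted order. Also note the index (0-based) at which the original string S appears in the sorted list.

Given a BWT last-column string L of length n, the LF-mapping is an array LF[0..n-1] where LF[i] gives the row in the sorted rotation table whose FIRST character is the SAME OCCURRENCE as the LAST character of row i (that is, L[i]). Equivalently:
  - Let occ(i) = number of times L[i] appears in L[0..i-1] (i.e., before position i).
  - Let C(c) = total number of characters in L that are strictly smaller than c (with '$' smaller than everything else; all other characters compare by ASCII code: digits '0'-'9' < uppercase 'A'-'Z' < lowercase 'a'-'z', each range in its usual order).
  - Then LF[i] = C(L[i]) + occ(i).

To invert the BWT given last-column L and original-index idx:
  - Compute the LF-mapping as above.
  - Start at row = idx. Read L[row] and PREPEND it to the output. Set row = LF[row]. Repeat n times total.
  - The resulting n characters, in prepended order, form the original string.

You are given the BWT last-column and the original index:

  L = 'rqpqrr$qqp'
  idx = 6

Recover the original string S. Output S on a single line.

Answer: qrqqpprqr$

Derivation:
LF mapping: 7 3 1 4 8 9 0 5 6 2
Walk LF starting at row 6, prepending L[row]:
  step 1: row=6, L[6]='$', prepend. Next row=LF[6]=0
  step 2: row=0, L[0]='r', prepend. Next row=LF[0]=7
  step 3: row=7, L[7]='q', prepend. Next row=LF[7]=5
  step 4: row=5, L[5]='r', prepend. Next row=LF[5]=9
  step 5: row=9, L[9]='p', prepend. Next row=LF[9]=2
  step 6: row=2, L[2]='p', prepend. Next row=LF[2]=1
  step 7: row=1, L[1]='q', prepend. Next row=LF[1]=3
  step 8: row=3, L[3]='q', prepend. Next row=LF[3]=4
  step 9: row=4, L[4]='r', prepend. Next row=LF[4]=8
  step 10: row=8, L[8]='q', prepend. Next row=LF[8]=6
Reversed output: qrqqpprqr$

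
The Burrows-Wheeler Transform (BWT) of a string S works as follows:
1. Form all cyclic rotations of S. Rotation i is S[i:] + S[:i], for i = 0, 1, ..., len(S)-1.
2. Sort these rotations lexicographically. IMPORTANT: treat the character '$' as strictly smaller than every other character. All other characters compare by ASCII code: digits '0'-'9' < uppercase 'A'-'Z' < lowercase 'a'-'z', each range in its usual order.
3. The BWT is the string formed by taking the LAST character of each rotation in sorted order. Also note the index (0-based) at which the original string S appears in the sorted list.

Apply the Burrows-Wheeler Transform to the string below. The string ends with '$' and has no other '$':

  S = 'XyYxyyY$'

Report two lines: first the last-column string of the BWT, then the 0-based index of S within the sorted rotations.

All 8 rotations (rotation i = S[i:]+S[:i]):
  rot[0] = XyYxyyY$
  rot[1] = yYxyyY$X
  rot[2] = YxyyY$Xy
  rot[3] = xyyY$XyY
  rot[4] = yyY$XyYx
  rot[5] = yY$XyYxy
  rot[6] = Y$XyYxyy
  rot[7] = $XyYxyyY
Sorted (with $ < everything):
  sorted[0] = $XyYxyyY  (last char: 'Y')
  sorted[1] = XyYxyyY$  (last char: '$')
  sorted[2] = Y$XyYxyy  (last char: 'y')
  sorted[3] = YxyyY$Xy  (last char: 'y')
  sorted[4] = xyyY$XyY  (last char: 'Y')
  sorted[5] = yY$XyYxy  (last char: 'y')
  sorted[6] = yYxyyY$X  (last char: 'X')
  sorted[7] = yyY$XyYx  (last char: 'x')
Last column: Y$yyYyXx
Original string S is at sorted index 1

Answer: Y$yyYyXx
1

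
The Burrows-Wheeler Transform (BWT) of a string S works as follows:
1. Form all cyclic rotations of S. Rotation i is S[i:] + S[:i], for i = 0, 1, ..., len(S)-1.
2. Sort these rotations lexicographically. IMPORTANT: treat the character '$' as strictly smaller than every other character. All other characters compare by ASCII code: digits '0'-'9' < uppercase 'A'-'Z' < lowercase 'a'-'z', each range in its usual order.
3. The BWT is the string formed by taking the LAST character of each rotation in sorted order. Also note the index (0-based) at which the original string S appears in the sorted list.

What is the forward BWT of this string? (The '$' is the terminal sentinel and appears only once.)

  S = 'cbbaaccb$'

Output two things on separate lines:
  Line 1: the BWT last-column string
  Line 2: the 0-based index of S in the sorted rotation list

Answer: bbacbcc$a
7

Derivation:
All 9 rotations (rotation i = S[i:]+S[:i]):
  rot[0] = cbbaaccb$
  rot[1] = bbaaccb$c
  rot[2] = baaccb$cb
  rot[3] = aaccb$cbb
  rot[4] = accb$cbba
  rot[5] = ccb$cbbaa
  rot[6] = cb$cbbaac
  rot[7] = b$cbbaacc
  rot[8] = $cbbaaccb
Sorted (with $ < everything):
  sorted[0] = $cbbaaccb  (last char: 'b')
  sorted[1] = aaccb$cbb  (last char: 'b')
  sorted[2] = accb$cbba  (last char: 'a')
  sorted[3] = b$cbbaacc  (last char: 'c')
  sorted[4] = baaccb$cb  (last char: 'b')
  sorted[5] = bbaaccb$c  (last char: 'c')
  sorted[6] = cb$cbbaac  (last char: 'c')
  sorted[7] = cbbaaccb$  (last char: '$')
  sorted[8] = ccb$cbbaa  (last char: 'a')
Last column: bbacbcc$a
Original string S is at sorted index 7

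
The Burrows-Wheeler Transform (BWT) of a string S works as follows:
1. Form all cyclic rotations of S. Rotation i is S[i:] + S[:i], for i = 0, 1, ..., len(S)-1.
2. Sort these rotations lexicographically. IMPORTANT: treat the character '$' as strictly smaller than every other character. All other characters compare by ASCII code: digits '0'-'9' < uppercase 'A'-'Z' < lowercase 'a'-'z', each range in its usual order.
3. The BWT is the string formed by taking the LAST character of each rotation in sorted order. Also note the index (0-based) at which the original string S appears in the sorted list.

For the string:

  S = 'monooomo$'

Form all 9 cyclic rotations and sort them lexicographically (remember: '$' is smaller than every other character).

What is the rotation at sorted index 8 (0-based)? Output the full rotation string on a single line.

Answer: ooomo$mon

Derivation:
All 9 rotations (rotation i = S[i:]+S[:i]):
  rot[0] = monooomo$
  rot[1] = onooomo$m
  rot[2] = nooomo$mo
  rot[3] = ooomo$mon
  rot[4] = oomo$mono
  rot[5] = omo$monoo
  rot[6] = mo$monooo
  rot[7] = o$monooom
  rot[8] = $monooomo
Sorted (with $ < everything):
  sorted[0] = $monooomo
  sorted[1] = mo$monooo
  sorted[2] = monooomo$
  sorted[3] = nooomo$mo
  sorted[4] = o$monooom
  sorted[5] = omo$monoo
  sorted[6] = onooomo$m
  sorted[7] = oomo$mono
  sorted[8] = ooomo$mon
sorted[8] = ooomo$mon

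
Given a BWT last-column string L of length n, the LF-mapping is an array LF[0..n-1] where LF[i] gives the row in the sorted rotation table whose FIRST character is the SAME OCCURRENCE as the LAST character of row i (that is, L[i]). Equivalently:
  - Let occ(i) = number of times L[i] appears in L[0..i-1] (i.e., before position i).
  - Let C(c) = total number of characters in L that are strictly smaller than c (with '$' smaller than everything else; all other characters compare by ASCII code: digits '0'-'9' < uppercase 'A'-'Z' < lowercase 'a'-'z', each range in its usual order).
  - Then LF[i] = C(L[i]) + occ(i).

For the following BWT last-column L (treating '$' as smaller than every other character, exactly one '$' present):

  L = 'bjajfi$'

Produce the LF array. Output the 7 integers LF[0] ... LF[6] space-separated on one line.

Answer: 2 5 1 6 3 4 0

Derivation:
Char counts: '$':1, 'a':1, 'b':1, 'f':1, 'i':1, 'j':2
C (first-col start): C('$')=0, C('a')=1, C('b')=2, C('f')=3, C('i')=4, C('j')=5
L[0]='b': occ=0, LF[0]=C('b')+0=2+0=2
L[1]='j': occ=0, LF[1]=C('j')+0=5+0=5
L[2]='a': occ=0, LF[2]=C('a')+0=1+0=1
L[3]='j': occ=1, LF[3]=C('j')+1=5+1=6
L[4]='f': occ=0, LF[4]=C('f')+0=3+0=3
L[5]='i': occ=0, LF[5]=C('i')+0=4+0=4
L[6]='$': occ=0, LF[6]=C('$')+0=0+0=0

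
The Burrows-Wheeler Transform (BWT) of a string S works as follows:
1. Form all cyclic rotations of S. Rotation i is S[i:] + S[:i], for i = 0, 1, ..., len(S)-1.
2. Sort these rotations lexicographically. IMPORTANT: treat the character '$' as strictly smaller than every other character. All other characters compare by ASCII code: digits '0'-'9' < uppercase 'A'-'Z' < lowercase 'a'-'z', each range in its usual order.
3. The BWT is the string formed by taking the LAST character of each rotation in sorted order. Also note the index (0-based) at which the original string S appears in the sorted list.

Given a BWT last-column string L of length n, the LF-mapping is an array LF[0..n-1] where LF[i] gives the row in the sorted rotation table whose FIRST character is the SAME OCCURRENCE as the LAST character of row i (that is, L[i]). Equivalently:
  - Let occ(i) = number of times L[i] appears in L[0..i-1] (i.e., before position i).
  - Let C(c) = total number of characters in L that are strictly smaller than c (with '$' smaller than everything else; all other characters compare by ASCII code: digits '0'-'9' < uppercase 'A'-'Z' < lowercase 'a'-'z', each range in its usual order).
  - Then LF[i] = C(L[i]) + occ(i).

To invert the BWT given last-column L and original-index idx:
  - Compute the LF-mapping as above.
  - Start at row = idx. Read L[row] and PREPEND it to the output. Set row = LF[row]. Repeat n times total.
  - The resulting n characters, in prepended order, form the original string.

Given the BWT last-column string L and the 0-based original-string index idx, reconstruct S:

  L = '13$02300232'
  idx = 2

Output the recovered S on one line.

LF mapping: 4 8 0 1 5 9 2 3 6 10 7
Walk LF starting at row 2, prepending L[row]:
  step 1: row=2, L[2]='$', prepend. Next row=LF[2]=0
  step 2: row=0, L[0]='1', prepend. Next row=LF[0]=4
  step 3: row=4, L[4]='2', prepend. Next row=LF[4]=5
  step 4: row=5, L[5]='3', prepend. Next row=LF[5]=9
  step 5: row=9, L[9]='3', prepend. Next row=LF[9]=10
  step 6: row=10, L[10]='2', prepend. Next row=LF[10]=7
  step 7: row=7, L[7]='0', prepend. Next row=LF[7]=3
  step 8: row=3, L[3]='0', prepend. Next row=LF[3]=1
  step 9: row=1, L[1]='3', prepend. Next row=LF[1]=8
  step 10: row=8, L[8]='2', prepend. Next row=LF[8]=6
  step 11: row=6, L[6]='0', prepend. Next row=LF[6]=2
Reversed output: 0230023321$

Answer: 0230023321$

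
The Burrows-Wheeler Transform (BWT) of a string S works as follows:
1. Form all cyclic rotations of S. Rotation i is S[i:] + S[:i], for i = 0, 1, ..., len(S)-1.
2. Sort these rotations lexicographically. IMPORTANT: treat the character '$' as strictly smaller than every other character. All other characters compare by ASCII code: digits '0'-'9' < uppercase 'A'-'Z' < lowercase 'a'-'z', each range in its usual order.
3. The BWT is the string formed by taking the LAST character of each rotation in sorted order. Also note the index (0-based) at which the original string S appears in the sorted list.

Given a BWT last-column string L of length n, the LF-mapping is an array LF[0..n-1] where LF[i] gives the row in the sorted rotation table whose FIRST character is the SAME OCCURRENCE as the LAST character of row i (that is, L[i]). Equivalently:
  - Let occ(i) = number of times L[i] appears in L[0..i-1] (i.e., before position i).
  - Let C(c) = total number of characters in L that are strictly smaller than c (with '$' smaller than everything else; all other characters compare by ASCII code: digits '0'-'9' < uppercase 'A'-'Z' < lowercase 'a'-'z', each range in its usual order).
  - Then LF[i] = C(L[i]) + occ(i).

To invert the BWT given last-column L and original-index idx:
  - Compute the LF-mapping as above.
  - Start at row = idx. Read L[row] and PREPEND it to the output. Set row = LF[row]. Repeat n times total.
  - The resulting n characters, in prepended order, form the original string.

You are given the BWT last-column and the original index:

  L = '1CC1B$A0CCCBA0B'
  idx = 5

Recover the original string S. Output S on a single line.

Answer: AACBC0CBCC0B11$

Derivation:
LF mapping: 3 10 11 4 7 0 5 1 12 13 14 8 6 2 9
Walk LF starting at row 5, prepending L[row]:
  step 1: row=5, L[5]='$', prepend. Next row=LF[5]=0
  step 2: row=0, L[0]='1', prepend. Next row=LF[0]=3
  step 3: row=3, L[3]='1', prepend. Next row=LF[3]=4
  step 4: row=4, L[4]='B', prepend. Next row=LF[4]=7
  step 5: row=7, L[7]='0', prepend. Next row=LF[7]=1
  step 6: row=1, L[1]='C', prepend. Next row=LF[1]=10
  step 7: row=10, L[10]='C', prepend. Next row=LF[10]=14
  step 8: row=14, L[14]='B', prepend. Next row=LF[14]=9
  step 9: row=9, L[9]='C', prepend. Next row=LF[9]=13
  step 10: row=13, L[13]='0', prepend. Next row=LF[13]=2
  step 11: row=2, L[2]='C', prepend. Next row=LF[2]=11
  step 12: row=11, L[11]='B', prepend. Next row=LF[11]=8
  step 13: row=8, L[8]='C', prepend. Next row=LF[8]=12
  step 14: row=12, L[12]='A', prepend. Next row=LF[12]=6
  step 15: row=6, L[6]='A', prepend. Next row=LF[6]=5
Reversed output: AACBC0CBCC0B11$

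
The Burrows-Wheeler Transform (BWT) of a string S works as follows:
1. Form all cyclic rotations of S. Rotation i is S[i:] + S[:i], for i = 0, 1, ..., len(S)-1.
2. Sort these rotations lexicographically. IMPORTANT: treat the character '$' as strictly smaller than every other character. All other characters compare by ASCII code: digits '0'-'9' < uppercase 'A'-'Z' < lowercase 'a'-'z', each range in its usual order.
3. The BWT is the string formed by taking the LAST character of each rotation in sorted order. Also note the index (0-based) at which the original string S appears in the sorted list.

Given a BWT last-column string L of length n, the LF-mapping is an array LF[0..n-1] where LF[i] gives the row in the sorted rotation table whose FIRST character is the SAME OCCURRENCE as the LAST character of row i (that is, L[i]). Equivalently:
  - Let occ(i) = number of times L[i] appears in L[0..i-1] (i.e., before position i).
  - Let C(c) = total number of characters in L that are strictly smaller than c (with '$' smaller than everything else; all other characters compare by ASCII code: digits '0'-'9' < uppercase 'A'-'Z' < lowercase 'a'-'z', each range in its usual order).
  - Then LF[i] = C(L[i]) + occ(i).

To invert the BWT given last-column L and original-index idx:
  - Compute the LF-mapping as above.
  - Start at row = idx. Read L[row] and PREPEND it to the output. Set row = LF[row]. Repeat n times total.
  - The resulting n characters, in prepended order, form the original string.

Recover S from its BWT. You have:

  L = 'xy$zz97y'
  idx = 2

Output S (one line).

Answer: 9yzy7zx$

Derivation:
LF mapping: 3 4 0 6 7 2 1 5
Walk LF starting at row 2, prepending L[row]:
  step 1: row=2, L[2]='$', prepend. Next row=LF[2]=0
  step 2: row=0, L[0]='x', prepend. Next row=LF[0]=3
  step 3: row=3, L[3]='z', prepend. Next row=LF[3]=6
  step 4: row=6, L[6]='7', prepend. Next row=LF[6]=1
  step 5: row=1, L[1]='y', prepend. Next row=LF[1]=4
  step 6: row=4, L[4]='z', prepend. Next row=LF[4]=7
  step 7: row=7, L[7]='y', prepend. Next row=LF[7]=5
  step 8: row=5, L[5]='9', prepend. Next row=LF[5]=2
Reversed output: 9yzy7zx$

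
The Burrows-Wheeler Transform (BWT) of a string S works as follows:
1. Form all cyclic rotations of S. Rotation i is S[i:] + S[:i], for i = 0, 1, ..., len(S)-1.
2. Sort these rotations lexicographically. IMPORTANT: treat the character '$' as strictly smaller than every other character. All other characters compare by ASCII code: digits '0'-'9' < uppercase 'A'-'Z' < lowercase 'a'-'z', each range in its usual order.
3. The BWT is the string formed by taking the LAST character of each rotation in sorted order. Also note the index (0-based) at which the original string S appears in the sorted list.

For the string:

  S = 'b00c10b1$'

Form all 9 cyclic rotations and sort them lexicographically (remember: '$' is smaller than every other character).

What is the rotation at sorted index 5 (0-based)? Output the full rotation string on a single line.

All 9 rotations (rotation i = S[i:]+S[:i]):
  rot[0] = b00c10b1$
  rot[1] = 00c10b1$b
  rot[2] = 0c10b1$b0
  rot[3] = c10b1$b00
  rot[4] = 10b1$b00c
  rot[5] = 0b1$b00c1
  rot[6] = b1$b00c10
  rot[7] = 1$b00c10b
  rot[8] = $b00c10b1
Sorted (with $ < everything):
  sorted[0] = $b00c10b1
  sorted[1] = 00c10b1$b
  sorted[2] = 0b1$b00c1
  sorted[3] = 0c10b1$b0
  sorted[4] = 1$b00c10b
  sorted[5] = 10b1$b00c
  sorted[6] = b00c10b1$
  sorted[7] = b1$b00c10
  sorted[8] = c10b1$b00
sorted[5] = 10b1$b00c

Answer: 10b1$b00c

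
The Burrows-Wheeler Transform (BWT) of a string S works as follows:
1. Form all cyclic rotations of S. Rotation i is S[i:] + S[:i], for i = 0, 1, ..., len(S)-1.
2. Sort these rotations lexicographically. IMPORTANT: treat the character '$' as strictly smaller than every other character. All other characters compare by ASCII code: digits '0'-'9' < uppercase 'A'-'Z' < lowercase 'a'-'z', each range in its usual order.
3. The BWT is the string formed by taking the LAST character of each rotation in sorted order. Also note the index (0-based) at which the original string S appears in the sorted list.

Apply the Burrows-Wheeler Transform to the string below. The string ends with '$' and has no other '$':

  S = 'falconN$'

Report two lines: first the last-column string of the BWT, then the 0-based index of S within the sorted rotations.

Answer: Nnfl$aoc
4

Derivation:
All 8 rotations (rotation i = S[i:]+S[:i]):
  rot[0] = falconN$
  rot[1] = alconN$f
  rot[2] = lconN$fa
  rot[3] = conN$fal
  rot[4] = onN$falc
  rot[5] = nN$falco
  rot[6] = N$falcon
  rot[7] = $falconN
Sorted (with $ < everything):
  sorted[0] = $falconN  (last char: 'N')
  sorted[1] = N$falcon  (last char: 'n')
  sorted[2] = alconN$f  (last char: 'f')
  sorted[3] = conN$fal  (last char: 'l')
  sorted[4] = falconN$  (last char: '$')
  sorted[5] = lconN$fa  (last char: 'a')
  sorted[6] = nN$falco  (last char: 'o')
  sorted[7] = onN$falc  (last char: 'c')
Last column: Nnfl$aoc
Original string S is at sorted index 4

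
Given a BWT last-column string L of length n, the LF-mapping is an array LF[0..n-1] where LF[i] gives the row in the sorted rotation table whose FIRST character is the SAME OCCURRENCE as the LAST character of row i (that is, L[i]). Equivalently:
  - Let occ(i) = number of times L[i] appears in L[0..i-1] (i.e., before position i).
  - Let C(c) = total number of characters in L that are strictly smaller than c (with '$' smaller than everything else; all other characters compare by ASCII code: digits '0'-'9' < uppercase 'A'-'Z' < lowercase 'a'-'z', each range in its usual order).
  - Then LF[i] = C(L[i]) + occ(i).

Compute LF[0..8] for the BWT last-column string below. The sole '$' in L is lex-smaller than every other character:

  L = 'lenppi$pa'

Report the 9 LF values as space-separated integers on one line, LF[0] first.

Answer: 4 2 5 6 7 3 0 8 1

Derivation:
Char counts: '$':1, 'a':1, 'e':1, 'i':1, 'l':1, 'n':1, 'p':3
C (first-col start): C('$')=0, C('a')=1, C('e')=2, C('i')=3, C('l')=4, C('n')=5, C('p')=6
L[0]='l': occ=0, LF[0]=C('l')+0=4+0=4
L[1]='e': occ=0, LF[1]=C('e')+0=2+0=2
L[2]='n': occ=0, LF[2]=C('n')+0=5+0=5
L[3]='p': occ=0, LF[3]=C('p')+0=6+0=6
L[4]='p': occ=1, LF[4]=C('p')+1=6+1=7
L[5]='i': occ=0, LF[5]=C('i')+0=3+0=3
L[6]='$': occ=0, LF[6]=C('$')+0=0+0=0
L[7]='p': occ=2, LF[7]=C('p')+2=6+2=8
L[8]='a': occ=0, LF[8]=C('a')+0=1+0=1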